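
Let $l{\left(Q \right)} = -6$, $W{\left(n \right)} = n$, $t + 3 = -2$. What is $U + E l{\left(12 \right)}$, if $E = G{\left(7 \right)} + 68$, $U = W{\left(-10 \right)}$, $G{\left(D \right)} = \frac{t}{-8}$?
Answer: $- \frac{1687}{4} \approx -421.75$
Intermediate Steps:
$t = -5$ ($t = -3 - 2 = -5$)
$G{\left(D \right)} = \frac{5}{8}$ ($G{\left(D \right)} = - \frac{5}{-8} = \left(-5\right) \left(- \frac{1}{8}\right) = \frac{5}{8}$)
$U = -10$
$E = \frac{549}{8}$ ($E = \frac{5}{8} + 68 = \frac{549}{8} \approx 68.625$)
$U + E l{\left(12 \right)} = -10 + \frac{549}{8} \left(-6\right) = -10 - \frac{1647}{4} = - \frac{1687}{4}$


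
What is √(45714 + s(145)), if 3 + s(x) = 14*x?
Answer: √47741 ≈ 218.50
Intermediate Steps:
s(x) = -3 + 14*x
√(45714 + s(145)) = √(45714 + (-3 + 14*145)) = √(45714 + (-3 + 2030)) = √(45714 + 2027) = √47741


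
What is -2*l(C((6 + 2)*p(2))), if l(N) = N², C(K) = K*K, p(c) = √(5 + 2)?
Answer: -401408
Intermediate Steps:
p(c) = √7
C(K) = K²
-2*l(C((6 + 2)*p(2))) = -2*49*(6 + 2)⁴ = -2*((8*√7)²)² = -2*448² = -2*200704 = -401408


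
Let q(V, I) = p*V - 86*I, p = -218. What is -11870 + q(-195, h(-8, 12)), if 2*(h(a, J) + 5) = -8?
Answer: 31414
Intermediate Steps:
h(a, J) = -9 (h(a, J) = -5 + (1/2)*(-8) = -5 - 4 = -9)
q(V, I) = -218*V - 86*I
-11870 + q(-195, h(-8, 12)) = -11870 + (-218*(-195) - 86*(-9)) = -11870 + (42510 + 774) = -11870 + 43284 = 31414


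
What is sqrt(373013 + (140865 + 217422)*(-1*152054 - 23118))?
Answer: I*sqrt(62761477351) ≈ 2.5052e+5*I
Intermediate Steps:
sqrt(373013 + (140865 + 217422)*(-1*152054 - 23118)) = sqrt(373013 + 358287*(-152054 - 23118)) = sqrt(373013 + 358287*(-175172)) = sqrt(373013 - 62761850364) = sqrt(-62761477351) = I*sqrt(62761477351)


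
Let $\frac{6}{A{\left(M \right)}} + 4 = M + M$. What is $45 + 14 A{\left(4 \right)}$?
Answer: $66$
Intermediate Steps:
$A{\left(M \right)} = \frac{6}{-4 + 2 M}$ ($A{\left(M \right)} = \frac{6}{-4 + \left(M + M\right)} = \frac{6}{-4 + 2 M}$)
$45 + 14 A{\left(4 \right)} = 45 + 14 \frac{3}{-2 + 4} = 45 + 14 \cdot \frac{3}{2} = 45 + 21 = 66$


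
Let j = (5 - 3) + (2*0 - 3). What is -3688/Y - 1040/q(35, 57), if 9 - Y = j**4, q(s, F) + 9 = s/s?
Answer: -331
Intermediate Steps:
q(s, F) = -8 (q(s, F) = -9 + s/s = -9 + 1 = -8)
j = -1 (j = 2 + (0 - 3) = 2 - 3 = -1)
Y = 8 (Y = 9 - 1*(-1)**4 = 9 - 1*1 = 9 - 1 = 8)
-3688/Y - 1040/q(35, 57) = -3688/8 - 1040/(-8) = -3688*1/8 - 1040*(-1/8) = -461 + 130 = -331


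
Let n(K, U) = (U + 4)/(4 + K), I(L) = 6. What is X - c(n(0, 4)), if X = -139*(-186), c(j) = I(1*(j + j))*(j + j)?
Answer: 25830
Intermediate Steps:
n(K, U) = (4 + U)/(4 + K)
c(j) = 12*j (c(j) = 6*(j + j) = 6*(2*j) = 12*j)
X = 25854
X - c(n(0, 4)) = 25854 - 12*(4 + 4)/(4 + 0) = 25854 - 12*8/4 = 25854 - 12*(¼)*8 = 25854 - 12*2 = 25854 - 1*24 = 25854 - 24 = 25830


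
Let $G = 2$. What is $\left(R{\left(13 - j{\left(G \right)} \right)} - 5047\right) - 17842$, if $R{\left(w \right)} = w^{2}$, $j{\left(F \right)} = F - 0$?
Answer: $-22768$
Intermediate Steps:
$j{\left(F \right)} = F$ ($j{\left(F \right)} = F + 0 = F$)
$\left(R{\left(13 - j{\left(G \right)} \right)} - 5047\right) - 17842 = \left(\left(13 - 2\right)^{2} - 5047\right) - 17842 = \left(11^{2} - 5047\right) - 17842 = \left(121 - 5047\right) - 17842 = -4926 - 17842 = -22768$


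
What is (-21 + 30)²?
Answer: 81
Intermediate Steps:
(-21 + 30)² = 9² = 81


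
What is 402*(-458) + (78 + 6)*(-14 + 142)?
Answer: -173364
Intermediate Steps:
402*(-458) + (78 + 6)*(-14 + 142) = -184116 + 84*128 = -184116 + 10752 = -173364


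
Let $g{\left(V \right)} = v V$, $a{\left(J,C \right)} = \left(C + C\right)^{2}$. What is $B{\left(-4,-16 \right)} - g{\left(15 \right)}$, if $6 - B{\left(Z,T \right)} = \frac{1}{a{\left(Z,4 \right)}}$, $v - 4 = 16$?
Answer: $- \frac{18817}{64} \approx -294.02$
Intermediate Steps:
$v = 20$ ($v = 4 + 16 = 20$)
$a{\left(J,C \right)} = 4 C^{2}$ ($a{\left(J,C \right)} = \left(2 C\right)^{2} = 4 C^{2}$)
$B{\left(Z,T \right)} = \frac{383}{64}$ ($B{\left(Z,T \right)} = 6 - \frac{1}{4 \cdot 4^{2}} = 6 - \frac{1}{4 \cdot 16} = 6 - \frac{1}{64} = \frac{383}{64}$)
$g{\left(V \right)} = 20 V$
$B{\left(-4,-16 \right)} - g{\left(15 \right)} = \frac{383}{64} - 20 \cdot 15 = \frac{383}{64} - 300 = - \frac{18817}{64}$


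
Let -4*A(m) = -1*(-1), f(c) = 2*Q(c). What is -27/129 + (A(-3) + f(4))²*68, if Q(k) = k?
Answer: 702455/172 ≈ 4084.0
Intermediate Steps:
f(c) = 2*c
A(m) = -¼ (A(m) = -(-1)*(-1)/4 = -¼*1 = -¼)
-27/129 + (A(-3) + f(4))²*68 = -27/129 + (-¼ + 2*4)²*68 = -27*1/129 + (-¼ + 8)²*68 = -9/43 + (31/4)²*68 = -9/43 + (961/16)*68 = -9/43 + 16337/4 = 702455/172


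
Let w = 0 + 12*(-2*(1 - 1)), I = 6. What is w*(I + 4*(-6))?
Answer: 0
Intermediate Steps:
w = 0 (w = 0 + 12*(-2*0) = 0 + 12*0 = 0 + 0 = 0)
w*(I + 4*(-6)) = 0*(6 + 4*(-6)) = 0*(6 - 24) = 0*(-18) = 0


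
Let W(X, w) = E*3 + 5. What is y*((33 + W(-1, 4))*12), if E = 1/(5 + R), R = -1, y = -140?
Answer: -65100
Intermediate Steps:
E = 1/4 (E = 1/(5 - 1) = 1/4 ≈ 0.25000)
W(X, w) = 23/4 (W(X, w) = (1/4)*3 + 5 = 3/4 + 5 = 23/4)
y*((33 + W(-1, 4))*12) = -140*(33 + 23/4)*12 = -5425*12 = -140*465 = -65100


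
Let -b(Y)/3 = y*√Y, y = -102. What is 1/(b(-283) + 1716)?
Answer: 143/2453637 - 17*I*√283/1635758 ≈ 5.8281e-5 - 0.00017483*I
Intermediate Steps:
b(Y) = 306*√Y (b(Y) = -(-306)*√Y = 306*√Y)
1/(b(-283) + 1716) = 1/(306*√(-283) + 1716) = 1/(306*(I*√283) + 1716) = 1/(306*I*√283 + 1716) = 1/(1716 + 306*I*√283)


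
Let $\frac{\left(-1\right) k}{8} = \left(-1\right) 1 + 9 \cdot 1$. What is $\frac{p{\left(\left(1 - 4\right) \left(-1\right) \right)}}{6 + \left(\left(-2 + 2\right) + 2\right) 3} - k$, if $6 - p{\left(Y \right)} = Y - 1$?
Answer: $\frac{193}{3} \approx 64.333$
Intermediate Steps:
$p{\left(Y \right)} = 7 - Y$ ($p{\left(Y \right)} = 6 - \left(Y - 1\right) = 6 - \left(-1 + Y\right) = 7 - Y$)
$k = -64$ ($k = - 8 \left(\left(-1\right) 1 + 9 \cdot 1\right) = - 8 \left(-1 + 9\right) = \left(-8\right) 8 = -64$)
$\frac{p{\left(\left(1 - 4\right) \left(-1\right) \right)}}{6 + \left(\left(-2 + 2\right) + 2\right) 3} - k = \frac{7 - \left(1 - 4\right) \left(-1\right)}{6 + \left(\left(-2 + 2\right) + 2\right) 3} - -64 = \frac{7 - \left(-3\right) \left(-1\right)}{6 + \left(0 + 2\right) 3} + 64 = \frac{7 - 3}{6 + 2 \cdot 3} + 64 = \frac{7 - 3}{6 + 6} + 64 = \frac{4}{12} + 64 = 4 \cdot \frac{1}{12} + 64 = \frac{1}{3} + 64 = \frac{193}{3}$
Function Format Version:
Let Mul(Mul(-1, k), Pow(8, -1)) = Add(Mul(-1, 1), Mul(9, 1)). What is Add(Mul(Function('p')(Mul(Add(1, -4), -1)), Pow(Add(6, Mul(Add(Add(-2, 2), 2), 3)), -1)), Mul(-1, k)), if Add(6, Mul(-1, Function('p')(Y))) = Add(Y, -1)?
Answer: Rational(193, 3) ≈ 64.333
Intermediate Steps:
Function('p')(Y) = Add(7, Mul(-1, Y)) (Function('p')(Y) = Add(6, Mul(-1, Add(Y, -1))) = Add(6, Mul(-1, Add(-1, Y))) = Add(6, Add(1, Mul(-1, Y))) = Add(7, Mul(-1, Y)))
k = -64 (k = Mul(-8, Add(Mul(-1, 1), Mul(9, 1))) = Mul(-8, Add(-1, 9)) = Mul(-8, 8) = -64)
Add(Mul(Function('p')(Mul(Add(1, -4), -1)), Pow(Add(6, Mul(Add(Add(-2, 2), 2), 3)), -1)), Mul(-1, k)) = Add(Mul(Add(7, Mul(-1, Mul(Add(1, -4), -1))), Pow(Add(6, Mul(Add(Add(-2, 2), 2), 3)), -1)), Mul(-1, -64)) = Add(Mul(Add(7, Mul(-1, Mul(-3, -1))), Pow(Add(6, Mul(Add(0, 2), 3)), -1)), 64) = Add(Mul(Add(7, Mul(-1, 3)), Pow(Add(6, Mul(2, 3)), -1)), 64) = Add(Mul(Add(7, -3), Pow(Add(6, 6), -1)), 64) = Add(Mul(4, Pow(12, -1)), 64) = Add(Mul(4, Rational(1, 12)), 64) = Add(Rational(1, 3), 64) = Rational(193, 3)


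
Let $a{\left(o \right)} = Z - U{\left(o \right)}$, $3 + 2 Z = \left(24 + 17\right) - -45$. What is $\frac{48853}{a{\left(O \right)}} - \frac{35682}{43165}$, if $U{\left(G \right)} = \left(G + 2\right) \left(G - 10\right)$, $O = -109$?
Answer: $- \frac{5123195696}{1095657195} \approx -4.6759$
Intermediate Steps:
$U{\left(G \right)} = \left(-10 + G\right) \left(2 + G\right)$ ($U{\left(G \right)} = \left(2 + G\right) \left(-10 + G\right) = \left(-10 + G\right) \left(2 + G\right)$)
$Z = \frac{83}{2}$ ($Z = - \frac{3}{2} + \frac{\left(24 + 17\right) - -45}{2} = - \frac{3}{2} + \frac{41 + 45}{2} = - \frac{3}{2} + \frac{1}{2} \cdot 86 = - \frac{3}{2} + 43 = \frac{83}{2} \approx 41.5$)
$a{\left(o \right)} = \frac{123}{2} - o^{2} + 8 o$ ($a{\left(o \right)} = \frac{83}{2} - \left(-20 + o^{2} - 8 o\right) = \frac{83}{2} + \left(20 - o^{2} + 8 o\right) = \frac{123}{2} - o^{2} + 8 o$)
$\frac{48853}{a{\left(O \right)}} - \frac{35682}{43165} = \frac{48853}{\frac{123}{2} - \left(-109\right)^{2} + 8 \left(-109\right)} - \frac{35682}{43165} = \frac{48853}{\frac{123}{2} - 11881 - 872} - \frac{35682}{43165} = \frac{48853}{- \frac{25383}{2}} - \frac{35682}{43165} = 48853 \left(- \frac{2}{25383}\right) - \frac{35682}{43165} = - \frac{97706}{25383} - \frac{35682}{43165} = - \frac{5123195696}{1095657195}$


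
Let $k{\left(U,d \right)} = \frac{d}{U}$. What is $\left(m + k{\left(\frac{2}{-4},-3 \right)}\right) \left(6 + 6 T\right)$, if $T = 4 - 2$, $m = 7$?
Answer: $234$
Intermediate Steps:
$T = 2$ ($T = 4 - 2 = 2$)
$\left(m + k{\left(\frac{2}{-4},-3 \right)}\right) \left(6 + 6 T\right) = \left(7 - \frac{3}{2 \frac{1}{-4}}\right) \left(6 + 6 \cdot 2\right) = \left(7 - \frac{3}{2 \left(- \frac{1}{4}\right)}\right) \left(6 + 12\right) = \left(7 - \frac{3}{- \frac{1}{2}}\right) 18 = \left(7 - -6\right) 18 = \left(7 + 6\right) 18 = 13 \cdot 18 = 234$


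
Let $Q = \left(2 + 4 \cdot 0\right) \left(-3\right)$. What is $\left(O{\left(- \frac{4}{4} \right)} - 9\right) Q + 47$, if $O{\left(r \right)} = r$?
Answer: $107$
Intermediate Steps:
$Q = -6$ ($Q = \left(2 + 0\right) \left(-3\right) = 2 \left(-3\right) = -6$)
$\left(O{\left(- \frac{4}{4} \right)} - 9\right) Q + 47 = \left(- \frac{4}{4} - 9\right) \left(-6\right) + 47 = \left(\left(-4\right) \frac{1}{4} - 9\right) \left(-6\right) + 47 = \left(-1 - 9\right) \left(-6\right) + 47 = \left(-10\right) \left(-6\right) + 47 = 60 + 47 = 107$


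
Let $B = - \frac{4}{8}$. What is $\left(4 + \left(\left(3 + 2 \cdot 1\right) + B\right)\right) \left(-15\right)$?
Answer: $- \frac{255}{2} \approx -127.5$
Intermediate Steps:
$B = - \frac{1}{2}$ ($B = \left(-4\right) \frac{1}{8} = - \frac{1}{2} \approx -0.5$)
$\left(4 + \left(\left(3 + 2 \cdot 1\right) + B\right)\right) \left(-15\right) = \left(4 + \left(\left(3 + 2 \cdot 1\right) - \frac{1}{2}\right)\right) \left(-15\right) = \left(4 + \left(\left(3 + 2\right) - \frac{1}{2}\right)\right) \left(-15\right) = \left(4 + \left(5 - \frac{1}{2}\right)\right) \left(-15\right) = \left(4 + \frac{9}{2}\right) \left(-15\right) = \frac{17}{2} \left(-15\right) = - \frac{255}{2}$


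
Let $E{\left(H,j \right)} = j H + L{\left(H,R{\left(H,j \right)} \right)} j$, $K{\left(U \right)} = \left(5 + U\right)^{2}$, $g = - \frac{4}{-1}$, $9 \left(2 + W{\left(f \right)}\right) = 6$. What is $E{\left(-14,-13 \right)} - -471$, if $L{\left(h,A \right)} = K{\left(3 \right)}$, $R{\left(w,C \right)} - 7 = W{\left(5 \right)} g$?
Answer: $-179$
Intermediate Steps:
$W{\left(f \right)} = - \frac{4}{3}$ ($W{\left(f \right)} = -2 + \frac{1}{9} \cdot 6 = -2 + \frac{2}{3} = - \frac{4}{3}$)
$g = 4$ ($g = \left(-4\right) \left(-1\right) = 4$)
$R{\left(w,C \right)} = \frac{5}{3}$ ($R{\left(w,C \right)} = 7 - \frac{16}{3} = \frac{5}{3}$)
$L{\left(h,A \right)} = 64$ ($L{\left(h,A \right)} = \left(5 + 3\right)^{2} = 8^{2} = 64$)
$E{\left(H,j \right)} = 64 j + H j$ ($E{\left(H,j \right)} = j H + 64 j = H j + 64 j = 64 j + H j$)
$E{\left(-14,-13 \right)} - -471 = - 13 \left(64 - 14\right) - -471 = \left(-13\right) 50 + 471 = -650 + 471 = -179$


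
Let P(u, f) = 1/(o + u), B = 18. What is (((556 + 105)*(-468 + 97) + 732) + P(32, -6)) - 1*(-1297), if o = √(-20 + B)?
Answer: (-243202*√2 + 7782463*I)/(√2 - 32*I) ≈ -2.432e+5 - 0.0013809*I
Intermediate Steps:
o = I*√2 (o = √(-20 + 18) = √(-2) = I*√2 ≈ 1.4142*I)
P(u, f) = 1/(u + I*√2) (P(u, f) = 1/(I*√2 + u) = 1/(u + I*√2))
(((556 + 105)*(-468 + 97) + 732) + P(32, -6)) - 1*(-1297) = (((556 + 105)*(-468 + 97) + 732) + 1/(32 + I*√2)) - 1*(-1297) = ((661*(-371) + 732) + 1/(32 + I*√2)) + 1297 = ((-245231 + 732) + 1/(32 + I*√2)) + 1297 = (-244499 + 1/(32 + I*√2)) + 1297 = -243202 + 1/(32 + I*√2)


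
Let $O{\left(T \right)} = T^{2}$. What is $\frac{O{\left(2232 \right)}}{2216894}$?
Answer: $\frac{2490912}{1108447} \approx 2.2472$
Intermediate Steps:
$\frac{O{\left(2232 \right)}}{2216894} = \frac{2232^{2}}{2216894} = 4981824 \cdot \frac{1}{2216894} = \frac{2490912}{1108447}$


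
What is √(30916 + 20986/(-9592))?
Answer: 9*√2194653197/2398 ≈ 175.82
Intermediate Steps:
√(30916 + 20986/(-9592)) = √(30916 + 20986*(-1/9592)) = √(30916 - 10493/4796) = √(148262643/4796) = 9*√2194653197/2398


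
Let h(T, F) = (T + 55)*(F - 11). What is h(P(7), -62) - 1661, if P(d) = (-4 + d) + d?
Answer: -6406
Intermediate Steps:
P(d) = -4 + 2*d
h(T, F) = (-11 + F)*(55 + T) (h(T, F) = (55 + T)*(-11 + F) = (-11 + F)*(55 + T))
h(P(7), -62) - 1661 = (-605 - 11*(-4 + 2*7) + 55*(-62) - 62*(-4 + 2*7)) - 1661 = (-605 - 11*(-4 + 14) - 3410 - 62*(-4 + 14)) - 1661 = (-605 - 11*10 - 3410 - 62*10) - 1661 = (-605 - 110 - 3410 - 620) - 1661 = -4745 - 1661 = -6406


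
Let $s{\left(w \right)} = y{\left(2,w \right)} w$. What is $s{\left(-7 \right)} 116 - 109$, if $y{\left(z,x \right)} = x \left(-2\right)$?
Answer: $-11477$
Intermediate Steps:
$y{\left(z,x \right)} = - 2 x$
$s{\left(w \right)} = - 2 w^{2}$ ($s{\left(w \right)} = - 2 w w = - 2 w^{2}$)
$s{\left(-7 \right)} 116 - 109 = - 2 \left(-7\right)^{2} \cdot 116 - 109 = \left(-2\right) 49 \cdot 116 - 109 = \left(-98\right) 116 - 109 = -11368 - 109 = -11477$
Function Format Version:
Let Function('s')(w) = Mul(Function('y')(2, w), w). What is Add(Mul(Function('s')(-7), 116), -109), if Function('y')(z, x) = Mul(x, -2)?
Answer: -11477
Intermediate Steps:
Function('y')(z, x) = Mul(-2, x)
Function('s')(w) = Mul(-2, Pow(w, 2)) (Function('s')(w) = Mul(Mul(-2, w), w) = Mul(-2, Pow(w, 2)))
Add(Mul(Function('s')(-7), 116), -109) = Add(Mul(Mul(-2, Pow(-7, 2)), 116), -109) = Add(Mul(Mul(-2, 49), 116), -109) = Add(Mul(-98, 116), -109) = Add(-11368, -109) = -11477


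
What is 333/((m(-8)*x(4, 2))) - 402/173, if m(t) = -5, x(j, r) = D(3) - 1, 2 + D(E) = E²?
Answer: -23223/1730 ≈ -13.424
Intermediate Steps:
D(E) = -2 + E²
x(j, r) = 6 (x(j, r) = (-2 + 3²) - 1 = (-2 + 9) - 1 = 7 - 1 = 6)
333/((m(-8)*x(4, 2))) - 402/173 = 333/((-5*6)) - 402/173 = 333/(-30) - 402*1/173 = 333*(-1/30) - 402/173 = -111/10 - 402/173 = -23223/1730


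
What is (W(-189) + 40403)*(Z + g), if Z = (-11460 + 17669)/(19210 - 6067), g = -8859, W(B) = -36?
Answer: -4699834059476/13143 ≈ -3.5759e+8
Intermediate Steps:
Z = 6209/13143 ≈ 0.47242
(W(-189) + 40403)*(Z + g) = (-36 + 40403)*(6209/13143 - 8859) = 40367*(-116427628/13143) = -4699834059476/13143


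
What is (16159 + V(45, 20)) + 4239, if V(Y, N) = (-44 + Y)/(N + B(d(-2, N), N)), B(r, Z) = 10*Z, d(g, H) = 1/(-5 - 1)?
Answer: 4487561/220 ≈ 20398.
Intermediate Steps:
d(g, H) = -⅙ (d(g, H) = 1/(-6) = -⅙)
V(Y, N) = (-44 + Y)/(11*N) (V(Y, N) = (-44 + Y)/(N + 10*N) = (-44 + Y)/((11*N)) = (-44 + Y)*(1/(11*N)) = (-44 + Y)/(11*N))
(16159 + V(45, 20)) + 4239 = (16159 + (1/11)*(-44 + 45)/20) + 4239 = (16159 + (1/11)*(1/20)*1) + 4239 = (16159 + 1/220) + 4239 = 3554981/220 + 4239 = 4487561/220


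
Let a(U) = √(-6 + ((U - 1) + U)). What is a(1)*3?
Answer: 3*I*√5 ≈ 6.7082*I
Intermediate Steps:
a(U) = √(-7 + 2*U) (a(U) = √(-6 + ((-1 + U) + U)) = √(-6 + (-1 + 2*U)) = √(-7 + 2*U))
a(1)*3 = √(-7 + 2*1)*3 = √(-7 + 2)*3 = √(-5)*3 = (I*√5)*3 = 3*I*√5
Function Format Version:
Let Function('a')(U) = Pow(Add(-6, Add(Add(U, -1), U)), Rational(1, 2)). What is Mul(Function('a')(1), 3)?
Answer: Mul(3, I, Pow(5, Rational(1, 2))) ≈ Mul(6.7082, I)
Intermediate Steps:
Function('a')(U) = Pow(Add(-7, Mul(2, U)), Rational(1, 2)) (Function('a')(U) = Pow(Add(-6, Add(Add(-1, U), U)), Rational(1, 2)) = Pow(Add(-6, Add(-1, Mul(2, U))), Rational(1, 2)) = Pow(Add(-7, Mul(2, U)), Rational(1, 2)))
Mul(Function('a')(1), 3) = Mul(Pow(Add(-7, Mul(2, 1)), Rational(1, 2)), 3) = Mul(Pow(Add(-7, 2), Rational(1, 2)), 3) = Mul(Pow(-5, Rational(1, 2)), 3) = Mul(Mul(I, Pow(5, Rational(1, 2))), 3) = Mul(3, I, Pow(5, Rational(1, 2)))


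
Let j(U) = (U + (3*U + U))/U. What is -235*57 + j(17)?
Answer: -13390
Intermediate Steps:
j(U) = 5 (j(U) = (U + 4*U)/U = (5*U)/U = 5)
-235*57 + j(17) = -235*57 + 5 = -13395 + 5 = -13390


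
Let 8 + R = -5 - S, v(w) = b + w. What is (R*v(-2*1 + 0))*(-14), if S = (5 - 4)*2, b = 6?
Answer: 840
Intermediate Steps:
v(w) = 6 + w
S = 2 (S = 1*2 = 2)
R = -15 (R = -8 + (-5 - 1*2) = -8 + (-5 - 2) = -8 - 7 = -15)
(R*v(-2*1 + 0))*(-14) = -15*(6 + (-2*1 + 0))*(-14) = -15*(6 + (-2 + 0))*(-14) = -15*(6 - 2)*(-14) = -15*4*(-14) = -60*(-14) = 840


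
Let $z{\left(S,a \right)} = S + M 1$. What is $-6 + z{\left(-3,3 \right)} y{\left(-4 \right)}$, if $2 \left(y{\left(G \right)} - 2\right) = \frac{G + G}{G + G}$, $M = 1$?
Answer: $-11$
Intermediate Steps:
$z{\left(S,a \right)} = 1 + S$ ($z{\left(S,a \right)} = S + 1 \cdot 1 = S + 1 = 1 + S$)
$y{\left(G \right)} = \frac{5}{2}$ ($y{\left(G \right)} = 2 + \frac{\left(G + G\right) \frac{1}{G + G}}{2} = 2 + \frac{2 G \frac{1}{2 G}}{2} = 2 + \frac{1}{2} \cdot 1 = 2 + \frac{1}{2} = \frac{5}{2}$)
$-6 + z{\left(-3,3 \right)} y{\left(-4 \right)} = -6 + \left(1 - 3\right) \frac{5}{2} = -6 - 5 = -11$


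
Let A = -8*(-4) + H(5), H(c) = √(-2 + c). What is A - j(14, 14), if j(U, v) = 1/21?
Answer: 671/21 + √3 ≈ 33.684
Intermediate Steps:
j(U, v) = 1/21
A = 32 + √3 (A = -8*(-4) + √(-2 + 5) = 32 + √3 ≈ 33.732)
A - j(14, 14) = (32 + √3) - 1*1/21 = (32 + √3) - 1/21 = 671/21 + √3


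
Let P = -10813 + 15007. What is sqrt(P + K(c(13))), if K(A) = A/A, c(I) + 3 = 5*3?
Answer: sqrt(4195) ≈ 64.769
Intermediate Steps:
c(I) = 12 (c(I) = -3 + 5*3 = -3 + 15 = 12)
P = 4194
K(A) = 1
sqrt(P + K(c(13))) = sqrt(4194 + 1) = sqrt(4195)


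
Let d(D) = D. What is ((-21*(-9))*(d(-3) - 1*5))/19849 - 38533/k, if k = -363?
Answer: 69481151/655017 ≈ 106.08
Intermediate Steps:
((-21*(-9))*(d(-3) - 1*5))/19849 - 38533/k = ((-21*(-9))*(-3 - 1*5))/19849 - 38533/(-363) = (189*(-3 - 5))*(1/19849) - 38533*(-1/363) = (189*(-8))*(1/19849) + 3503/33 = -1512*1/19849 + 3503/33 = -1512/19849 + 3503/33 = 69481151/655017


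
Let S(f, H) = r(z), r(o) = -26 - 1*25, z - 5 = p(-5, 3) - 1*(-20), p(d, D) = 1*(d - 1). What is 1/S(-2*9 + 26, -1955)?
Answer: -1/51 ≈ -0.019608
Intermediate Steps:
p(d, D) = -1 + d (p(d, D) = 1*(-1 + d) = -1 + d)
z = 19 (z = 5 + ((-1 - 5) - 1*(-20)) = 5 + (-6 + 20) = 5 + 14 = 19)
r(o) = -51 (r(o) = -26 - 25 = -51)
S(f, H) = -51
1/S(-2*9 + 26, -1955) = 1/(-51) = -1/51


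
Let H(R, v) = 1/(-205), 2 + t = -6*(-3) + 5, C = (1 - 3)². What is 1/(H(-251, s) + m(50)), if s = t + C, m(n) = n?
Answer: 205/10249 ≈ 0.020002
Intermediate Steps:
C = 4 (C = (-2)² = 4)
t = 21 (t = -2 + (-6*(-3) + 5) = -2 + (18 + 5) = -2 + 23 = 21)
s = 25 (s = 21 + 4 = 25)
H(R, v) = -1/205
1/(H(-251, s) + m(50)) = 1/(-1/205 + 50) = 1/(10249/205) = 205/10249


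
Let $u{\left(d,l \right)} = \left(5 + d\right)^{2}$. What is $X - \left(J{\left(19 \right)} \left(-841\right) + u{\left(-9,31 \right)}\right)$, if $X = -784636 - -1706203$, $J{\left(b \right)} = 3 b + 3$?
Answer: $972011$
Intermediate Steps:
$J{\left(b \right)} = 3 + 3 b$
$X = 921567$ ($X = -784636 + 1706203 = 921567$)
$X - \left(J{\left(19 \right)} \left(-841\right) + u{\left(-9,31 \right)}\right) = 921567 - \left(\left(3 + 3 \cdot 19\right) \left(-841\right) + \left(5 - 9\right)^{2}\right) = 921567 - \left(\left(3 + 57\right) \left(-841\right) + \left(-4\right)^{2}\right) = 921567 - \left(60 \left(-841\right) + 16\right) = 921567 - \left(-50460 + 16\right) = 921567 - -50444 = 921567 + 50444 = 972011$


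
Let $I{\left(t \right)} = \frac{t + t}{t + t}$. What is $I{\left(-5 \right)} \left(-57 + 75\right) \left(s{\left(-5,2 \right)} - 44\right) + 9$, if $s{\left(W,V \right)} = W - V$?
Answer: $-909$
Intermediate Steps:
$I{\left(t \right)} = 1$ ($I{\left(t \right)} = \frac{2 t}{2 t} = 2 t \frac{1}{2 t} = 1$)
$I{\left(-5 \right)} \left(-57 + 75\right) \left(s{\left(-5,2 \right)} - 44\right) + 9 = 1 \left(-57 + 75\right) \left(\left(-5 - 2\right) - 44\right) + 9 = 1 \cdot 18 \left(\left(-5 - 2\right) - 44\right) + 9 = 1 \cdot 18 \left(-7 - 44\right) + 9 = 1 \cdot 18 \left(-51\right) + 9 = 1 \left(-918\right) + 9 = -918 + 9 = -909$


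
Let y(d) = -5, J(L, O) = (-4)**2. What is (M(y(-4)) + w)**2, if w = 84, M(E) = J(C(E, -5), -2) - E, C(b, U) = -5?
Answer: 11025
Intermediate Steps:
J(L, O) = 16
M(E) = 16 - E
(M(y(-4)) + w)**2 = ((16 - 1*(-5)) + 84)**2 = ((16 + 5) + 84)**2 = (21 + 84)**2 = 105**2 = 11025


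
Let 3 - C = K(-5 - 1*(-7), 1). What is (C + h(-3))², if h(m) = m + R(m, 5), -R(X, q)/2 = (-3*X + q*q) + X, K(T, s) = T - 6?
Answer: 3364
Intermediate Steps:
K(T, s) = -6 + T
R(X, q) = -2*q² + 4*X (R(X, q) = -2*((-3*X + q*q) + X) = -2*((-3*X + q²) + X) = -2*((q² - 3*X) + X) = -2*(q² - 2*X) = -2*q² + 4*X)
C = 7 (C = 3 - (-6 + (-5 - 1*(-7))) = 3 - (-6 + (-5 + 7)) = 3 - (-6 + 2) = 3 - 1*(-4) = 3 + 4 = 7)
h(m) = -50 + 5*m (h(m) = m + (-2*5² + 4*m) = m + (-2*25 + 4*m) = m + (-50 + 4*m) = -50 + 5*m)
(C + h(-3))² = (7 + (-50 + 5*(-3)))² = (7 + (-50 - 15))² = (7 - 65)² = (-58)² = 3364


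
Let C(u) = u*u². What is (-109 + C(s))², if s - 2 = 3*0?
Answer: 10201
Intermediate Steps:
s = 2 (s = 2 + 3*0 = 2 + 0 = 2)
C(u) = u³
(-109 + C(s))² = (-109 + 2³)² = (-109 + 8)² = (-101)² = 10201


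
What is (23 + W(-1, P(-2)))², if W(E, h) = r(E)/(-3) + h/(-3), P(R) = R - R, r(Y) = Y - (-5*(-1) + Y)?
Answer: 5476/9 ≈ 608.44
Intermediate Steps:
r(Y) = -5 (r(Y) = Y - (5 + Y) = Y + (-5 - Y) = -5)
P(R) = 0
W(E, h) = 5/3 - h/3 (W(E, h) = -5/(-3) + h/(-3) = -5*(-⅓) + h*(-⅓) = 5/3 - h/3)
(23 + W(-1, P(-2)))² = (23 + (5/3 - ⅓*0))² = (23 + (5/3 + 0))² = (23 + 5/3)² = (74/3)² = 5476/9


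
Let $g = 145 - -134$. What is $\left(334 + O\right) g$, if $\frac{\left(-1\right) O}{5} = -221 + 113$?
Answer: $243846$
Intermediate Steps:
$g = 279$ ($g = 145 + 134 = 279$)
$O = 540$ ($O = - 5 \left(-221 + 113\right) = \left(-5\right) \left(-108\right) = 540$)
$\left(334 + O\right) g = \left(334 + 540\right) 279 = 874 \cdot 279 = 243846$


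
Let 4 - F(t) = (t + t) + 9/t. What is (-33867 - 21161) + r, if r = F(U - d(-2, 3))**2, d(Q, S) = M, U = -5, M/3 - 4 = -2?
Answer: -6571363/121 ≈ -54309.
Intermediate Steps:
M = 6 (M = 12 + 3*(-2) = 12 - 6 = 6)
d(Q, S) = 6
F(t) = 4 - 9/t - 2*t (F(t) = 4 - ((t + t) + 9/t) = 4 - (2*t + 9/t) = 4 + (-9/t - 2*t) = 4 - 9/t - 2*t)
r = 87025/121 (r = (4 - 9/(-5 - 1*6) - 2*(-5 - 1*6))**2 = (4 - 9/(-5 - 6) - 2*(-5 - 6))**2 = (4 - 9/(-11) - 2*(-11))**2 = (4 - 9*(-1/11) + 22)**2 = (4 + 9/11 + 22)**2 = (295/11)**2 = 87025/121 ≈ 719.21)
(-33867 - 21161) + r = (-33867 - 21161) + 87025/121 = -55028 + 87025/121 = -6571363/121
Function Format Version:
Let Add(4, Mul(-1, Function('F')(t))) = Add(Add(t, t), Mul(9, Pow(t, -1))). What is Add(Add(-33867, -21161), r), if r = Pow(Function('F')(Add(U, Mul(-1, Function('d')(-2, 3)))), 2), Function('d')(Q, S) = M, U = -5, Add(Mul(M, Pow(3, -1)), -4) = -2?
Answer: Rational(-6571363, 121) ≈ -54309.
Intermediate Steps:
M = 6 (M = Add(12, Mul(3, -2)) = Add(12, -6) = 6)
Function('d')(Q, S) = 6
Function('F')(t) = Add(4, Mul(-9, Pow(t, -1)), Mul(-2, t)) (Function('F')(t) = Add(4, Mul(-1, Add(Add(t, t), Mul(9, Pow(t, -1))))) = Add(4, Mul(-1, Add(Mul(2, t), Mul(9, Pow(t, -1))))) = Add(4, Add(Mul(-9, Pow(t, -1)), Mul(-2, t))) = Add(4, Mul(-9, Pow(t, -1)), Mul(-2, t)))
r = Rational(87025, 121) (r = Pow(Add(4, Mul(-9, Pow(Add(-5, Mul(-1, 6)), -1)), Mul(-2, Add(-5, Mul(-1, 6)))), 2) = Pow(Add(4, Mul(-9, Pow(Add(-5, -6), -1)), Mul(-2, Add(-5, -6))), 2) = Pow(Add(4, Mul(-9, Pow(-11, -1)), Mul(-2, -11)), 2) = Pow(Add(4, Mul(-9, Rational(-1, 11)), 22), 2) = Pow(Add(4, Rational(9, 11), 22), 2) = Pow(Rational(295, 11), 2) = Rational(87025, 121) ≈ 719.21)
Add(Add(-33867, -21161), r) = Add(Add(-33867, -21161), Rational(87025, 121)) = Add(-55028, Rational(87025, 121)) = Rational(-6571363, 121)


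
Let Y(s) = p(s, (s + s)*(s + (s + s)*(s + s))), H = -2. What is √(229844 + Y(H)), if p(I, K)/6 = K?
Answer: 2*√57377 ≈ 479.07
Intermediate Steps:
p(I, K) = 6*K
Y(s) = 12*s*(s + 4*s²) (Y(s) = 6*((s + s)*(s + (s + s)*(s + s))) = 6*((2*s)*(s + (2*s)*(2*s))) = 6*((2*s)*(s + 4*s²)) = 6*(2*s*(s + 4*s²)) = 12*s*(s + 4*s²))
√(229844 + Y(H)) = √(229844 + (-2)²*(12 + 48*(-2))) = √(229844 + 4*(12 - 96)) = √(229844 + 4*(-84)) = √(229844 - 336) = √229508 = 2*√57377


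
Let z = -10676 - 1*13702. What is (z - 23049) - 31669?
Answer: -79096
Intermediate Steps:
z = -24378 (z = -10676 - 13702 = -24378)
(z - 23049) - 31669 = (-24378 - 23049) - 31669 = -47427 - 31669 = -79096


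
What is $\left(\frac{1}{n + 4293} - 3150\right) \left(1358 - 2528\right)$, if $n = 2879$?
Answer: $\frac{13216202415}{3586} \approx 3.6855 \cdot 10^{6}$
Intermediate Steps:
$\left(\frac{1}{n + 4293} - 3150\right) \left(1358 - 2528\right) = \left(\frac{1}{2879 + 4293} - 3150\right) \left(1358 - 2528\right) = \left(\frac{1}{7172} - 3150\right) \left(-1170\right) = \left(- \frac{22591799}{7172}\right) \left(-1170\right) = \frac{13216202415}{3586}$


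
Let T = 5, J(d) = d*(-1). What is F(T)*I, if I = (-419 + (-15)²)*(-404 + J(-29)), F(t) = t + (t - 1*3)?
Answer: 509250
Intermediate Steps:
J(d) = -d
F(t) = -3 + 2*t (F(t) = t + (t - 3) = t + (-3 + t) = -3 + 2*t)
I = 72750 (I = (-419 + (-15)²)*(-404 - 1*(-29)) = (-419 + 225)*(-404 + 29) = -194*(-375) = 72750)
F(T)*I = (-3 + 2*5)*72750 = (-3 + 10)*72750 = 7*72750 = 509250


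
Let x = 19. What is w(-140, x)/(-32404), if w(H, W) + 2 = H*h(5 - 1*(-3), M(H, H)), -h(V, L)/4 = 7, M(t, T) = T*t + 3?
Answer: -1959/16202 ≈ -0.12091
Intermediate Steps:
M(t, T) = 3 + T*t
h(V, L) = -28 (h(V, L) = -4*7 = -28)
w(H, W) = -2 - 28*H (w(H, W) = -2 + H*(-28) = -2 - 28*H)
w(-140, x)/(-32404) = (-2 - 28*(-140))/(-32404) = (-2 + 3920)*(-1/32404) = 3918*(-1/32404) = -1959/16202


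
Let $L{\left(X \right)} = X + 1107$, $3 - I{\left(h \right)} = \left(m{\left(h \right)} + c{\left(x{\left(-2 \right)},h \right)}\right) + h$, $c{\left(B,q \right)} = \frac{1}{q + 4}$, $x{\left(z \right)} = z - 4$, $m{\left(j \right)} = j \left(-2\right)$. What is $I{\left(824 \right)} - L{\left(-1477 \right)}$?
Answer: $\frac{991115}{828} \approx 1197.0$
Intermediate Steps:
$m{\left(j \right)} = - 2 j$
$x{\left(z \right)} = -4 + z$ ($x{\left(z \right)} = z - 4 = -4 + z$)
$c{\left(B,q \right)} = \frac{1}{4 + q}$
$I{\left(h \right)} = 3 + h - \frac{1}{4 + h}$ ($I{\left(h \right)} = 3 - \left(\left(- 2 h + \frac{1}{4 + h}\right) + h\right) = 3 - \left(\left(\frac{1}{4 + h} - 2 h\right) + h\right) = 3 - \left(\frac{1}{4 + h} - h\right) = 3 + \left(h - \frac{1}{4 + h}\right) = 3 + h - \frac{1}{4 + h}$)
$L{\left(X \right)} = 1107 + X$
$I{\left(824 \right)} - L{\left(-1477 \right)} = \frac{-1 + \left(3 + 824\right) \left(4 + 824\right)}{4 + 824} - \left(1107 - 1477\right) = \frac{-1 + 827 \cdot 828}{828} - -370 = \frac{-1 + 684756}{828} + 370 = \frac{1}{828} \cdot 684755 + 370 = \frac{684755}{828} + 370 = \frac{991115}{828}$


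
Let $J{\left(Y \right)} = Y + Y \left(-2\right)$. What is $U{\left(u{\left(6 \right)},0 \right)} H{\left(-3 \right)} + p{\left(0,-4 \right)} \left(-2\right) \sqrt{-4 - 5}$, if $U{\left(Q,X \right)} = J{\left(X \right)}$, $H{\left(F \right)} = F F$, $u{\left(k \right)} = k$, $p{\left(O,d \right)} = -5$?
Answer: $30 i \approx 30.0 i$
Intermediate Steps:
$H{\left(F \right)} = F^{2}$
$J{\left(Y \right)} = - Y$ ($J{\left(Y \right)} = Y - 2 Y = - Y$)
$U{\left(Q,X \right)} = - X$
$U{\left(u{\left(6 \right)},0 \right)} H{\left(-3 \right)} + p{\left(0,-4 \right)} \left(-2\right) \sqrt{-4 - 5} = \left(-1\right) 0 \left(-3\right)^{2} + \left(-5\right) \left(-2\right) \sqrt{-4 - 5} = 0 \cdot 9 + 10 \sqrt{-9} = 0 + 10 \cdot 3 i = 0 + 30 i = 30 i$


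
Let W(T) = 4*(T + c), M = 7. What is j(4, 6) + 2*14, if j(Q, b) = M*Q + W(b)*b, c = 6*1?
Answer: 344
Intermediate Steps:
c = 6
W(T) = 24 + 4*T (W(T) = 4*(T + 6) = 4*(6 + T) = 24 + 4*T)
j(Q, b) = 7*Q + b*(24 + 4*b) (j(Q, b) = 7*Q + (24 + 4*b)*b = 7*Q + b*(24 + 4*b))
j(4, 6) + 2*14 = (7*4 + 4*6*(6 + 6)) + 2*14 = (28 + 4*6*12) + 28 = (28 + 288) + 28 = 316 + 28 = 344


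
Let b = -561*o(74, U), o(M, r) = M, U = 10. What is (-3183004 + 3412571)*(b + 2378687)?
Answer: 536537794091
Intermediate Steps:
b = -41514 (b = -561*74 = -41514)
(-3183004 + 3412571)*(b + 2378687) = (-3183004 + 3412571)*(-41514 + 2378687) = 229567*2337173 = 536537794091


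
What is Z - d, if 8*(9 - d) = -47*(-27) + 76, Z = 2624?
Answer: 22265/8 ≈ 2783.1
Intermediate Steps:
d = -1273/8 (d = 9 - (-47*(-27) + 76)/8 = 9 - (1269 + 76)/8 = 9 - ⅛*1345 = 9 - 1345/8 = -1273/8 ≈ -159.13)
Z - d = 2624 - 1*(-1273/8) = 2624 + 1273/8 = 22265/8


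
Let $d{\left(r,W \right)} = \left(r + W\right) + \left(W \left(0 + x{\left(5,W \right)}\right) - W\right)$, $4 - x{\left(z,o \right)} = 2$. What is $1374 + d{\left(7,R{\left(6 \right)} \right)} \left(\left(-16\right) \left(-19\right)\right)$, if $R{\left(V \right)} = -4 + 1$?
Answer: $1678$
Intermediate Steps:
$R{\left(V \right)} = -3$
$x{\left(z,o \right)} = 2$ ($x{\left(z,o \right)} = 4 - 2 = 2$)
$d{\left(r,W \right)} = r + 2 W$ ($d{\left(r,W \right)} = \left(r + W\right) - \left(W - W \left(0 + 2\right)\right) = \left(W + r\right) - \left(W - W 2\right) = \left(W + r\right) + \left(2 W - W\right) = \left(W + r\right) + W = r + 2 W$)
$1374 + d{\left(7,R{\left(6 \right)} \right)} \left(\left(-16\right) \left(-19\right)\right) = 1374 + \left(7 + 2 \left(-3\right)\right) \left(\left(-16\right) \left(-19\right)\right) = 1374 + \left(7 - 6\right) 304 = 1374 + 1 \cdot 304 = 1374 + 304 = 1678$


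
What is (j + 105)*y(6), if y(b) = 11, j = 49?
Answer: 1694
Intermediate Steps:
(j + 105)*y(6) = (49 + 105)*11 = 154*11 = 1694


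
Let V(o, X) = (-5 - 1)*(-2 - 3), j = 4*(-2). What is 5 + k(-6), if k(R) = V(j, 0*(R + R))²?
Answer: 905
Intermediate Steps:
j = -8
V(o, X) = 30 (V(o, X) = -6*(-5) = 30)
k(R) = 900 (k(R) = 30² = 900)
5 + k(-6) = 5 + 900 = 905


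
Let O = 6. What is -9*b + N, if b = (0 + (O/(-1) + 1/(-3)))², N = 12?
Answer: -349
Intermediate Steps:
b = 361/9 (b = (0 + (6/(-1) + 1/(-3)))² = (0 + (6*(-1) + 1*(-⅓)))² = (0 + (-6 - ⅓))² = (0 - 19/3)² = (-19/3)² = 361/9 ≈ 40.111)
-9*b + N = -9*361/9 + 12 = -361 + 12 = -349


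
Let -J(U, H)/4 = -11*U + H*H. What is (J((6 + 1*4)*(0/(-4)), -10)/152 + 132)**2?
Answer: 6041764/361 ≈ 16736.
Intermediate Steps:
J(U, H) = -4*H**2 + 44*U (J(U, H) = -4*(-11*U + H*H) = -4*(-11*U + H**2) = -4*(H**2 - 11*U) = -4*H**2 + 44*U)
(J((6 + 1*4)*(0/(-4)), -10)/152 + 132)**2 = ((-4*(-10)**2 + 44*((6 + 1*4)*(0/(-4))))/152 + 132)**2 = ((-4*100 + 44*((6 + 4)*(0*(-1/4))))*(1/152) + 132)**2 = ((-400 + 44*(10*0))*(1/152) + 132)**2 = ((-400 + 44*0)*(1/152) + 132)**2 = ((-400 + 0)*(1/152) + 132)**2 = (-400*1/152 + 132)**2 = (-50/19 + 132)**2 = (2458/19)**2 = 6041764/361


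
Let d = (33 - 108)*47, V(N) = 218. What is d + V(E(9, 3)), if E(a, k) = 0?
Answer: -3307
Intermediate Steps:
d = -3525 (d = -75*47 = -3525)
d + V(E(9, 3)) = -3525 + 218 = -3307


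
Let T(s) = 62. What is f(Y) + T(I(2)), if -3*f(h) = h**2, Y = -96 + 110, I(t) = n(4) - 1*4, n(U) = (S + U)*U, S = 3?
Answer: -10/3 ≈ -3.3333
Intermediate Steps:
n(U) = U*(3 + U) (n(U) = (3 + U)*U = U*(3 + U))
I(t) = 24 (I(t) = 4*(3 + 4) - 1*4 = 4*7 - 4 = 28 - 4 = 24)
Y = 14
f(h) = -h**2/3
f(Y) + T(I(2)) = -1/3*14**2 + 62 = -1/3*196 + 62 = -196/3 + 62 = -10/3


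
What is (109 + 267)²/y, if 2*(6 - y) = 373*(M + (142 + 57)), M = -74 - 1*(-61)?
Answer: -141376/34683 ≈ -4.0762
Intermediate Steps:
M = -13 (M = -74 + 61 = -13)
y = -34683 (y = 6 - 373*(-13 + (142 + 57))/2 = 6 - 373*(-13 + 199)/2 = 6 - 373*186/2 = 6 - ½*69378 = 6 - 34689 = -34683)
(109 + 267)²/y = (109 + 267)²/(-34683) = 376²*(-1/34683) = 141376*(-1/34683) = -141376/34683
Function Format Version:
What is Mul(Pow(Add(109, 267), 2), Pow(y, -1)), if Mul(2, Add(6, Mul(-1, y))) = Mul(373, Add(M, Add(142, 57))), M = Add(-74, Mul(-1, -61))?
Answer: Rational(-141376, 34683) ≈ -4.0762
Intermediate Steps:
M = -13 (M = Add(-74, 61) = -13)
y = -34683 (y = Add(6, Mul(Rational(-1, 2), Mul(373, Add(-13, Add(142, 57))))) = Add(6, Mul(Rational(-1, 2), Mul(373, Add(-13, 199)))) = Add(6, Mul(Rational(-1, 2), Mul(373, 186))) = Add(6, Mul(Rational(-1, 2), 69378)) = Add(6, -34689) = -34683)
Mul(Pow(Add(109, 267), 2), Pow(y, -1)) = Mul(Pow(Add(109, 267), 2), Pow(-34683, -1)) = Mul(Pow(376, 2), Rational(-1, 34683)) = Mul(141376, Rational(-1, 34683)) = Rational(-141376, 34683)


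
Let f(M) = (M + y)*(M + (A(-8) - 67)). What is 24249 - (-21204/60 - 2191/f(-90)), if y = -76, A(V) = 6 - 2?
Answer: 3124269731/126990 ≈ 24603.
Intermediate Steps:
A(V) = 4
f(M) = (-76 + M)*(-63 + M) (f(M) = (M - 76)*(M + (4 - 67)) = (-76 + M)*(M - 63) = (-76 + M)*(-63 + M))
24249 - (-21204/60 - 2191/f(-90)) = 24249 - (-21204/60 - 2191/(4788 + (-90)² - 139*(-90))) = 24249 - (-21204*1/60 - 2191/(4788 + 8100 + 12510)) = 24249 - (-1767/5 - 2191/25398) = 24249 - 1*(-44889221/126990) = 24249 + 44889221/126990 = 3124269731/126990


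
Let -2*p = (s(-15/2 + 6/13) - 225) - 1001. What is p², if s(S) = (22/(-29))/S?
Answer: 10581390939025/28164249 ≈ 3.7570e+5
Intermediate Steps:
s(S) = -22/(29*S) (s(S) = (22*(-1/29))/S = -22/(29*S))
p = 3252905/5307 (p = -((-22/(29*(-15/2 + 6/13)) - 225) - 1001)/2 = -((-22/(29*(-183/26)) - 225) - 1001)/2 = -((-22/29*(-26/183) - 225) - 1001)/2 = -((572/5307 - 225) - 1001)/2 = -(-1193503/5307 - 1001)/2 = -½*(-6505810/5307) = 3252905/5307 ≈ 612.95)
p² = (3252905/5307)² = 10581390939025/28164249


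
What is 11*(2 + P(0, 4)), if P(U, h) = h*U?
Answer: 22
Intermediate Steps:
P(U, h) = U*h
11*(2 + P(0, 4)) = 11*(2 + 0*4) = 11*(2 + 0) = 11*2 = 22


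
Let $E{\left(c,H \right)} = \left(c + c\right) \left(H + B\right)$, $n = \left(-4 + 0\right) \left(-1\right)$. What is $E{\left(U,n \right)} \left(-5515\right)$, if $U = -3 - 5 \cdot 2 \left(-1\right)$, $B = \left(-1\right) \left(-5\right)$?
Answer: $-694890$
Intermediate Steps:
$n = 4$ ($n = \left(-4\right) \left(-1\right) = 4$)
$B = 5$
$U = 7$ ($U = -3 - 10 \left(-1\right) = -3 - -10 = -3 + 10 = 7$)
$E{\left(c,H \right)} = 2 c \left(5 + H\right)$ ($E{\left(c,H \right)} = \left(c + c\right) \left(H + 5\right) = 2 c \left(5 + H\right)$)
$E{\left(U,n \right)} \left(-5515\right) = 2 \cdot 7 \left(5 + 4\right) \left(-5515\right) = 2 \cdot 7 \cdot 9 \left(-5515\right) = 126 \left(-5515\right) = -694890$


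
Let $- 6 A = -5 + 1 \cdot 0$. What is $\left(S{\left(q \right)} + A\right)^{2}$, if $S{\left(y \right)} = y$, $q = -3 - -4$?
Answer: $\frac{121}{36} \approx 3.3611$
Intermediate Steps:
$q = 1$ ($q = -3 + 4 = 1$)
$A = \frac{5}{6}$ ($A = - \frac{-5 + 1 \cdot 0}{6} = - \frac{-5 + 0}{6} = \left(- \frac{1}{6}\right) \left(-5\right) = \frac{5}{6} \approx 0.83333$)
$\left(S{\left(q \right)} + A\right)^{2} = \left(1 + \frac{5}{6}\right)^{2} = \left(\frac{11}{6}\right)^{2} = \frac{121}{36}$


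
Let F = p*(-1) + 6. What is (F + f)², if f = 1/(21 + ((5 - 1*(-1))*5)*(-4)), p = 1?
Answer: 244036/9801 ≈ 24.899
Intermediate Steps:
F = 5 (F = 1*(-1) + 6 = -1 + 6 = 5)
f = -1/99 (f = 1/(21 + ((5 + 1)*5)*(-4)) = 1/(21 + (6*5)*(-4)) = 1/(21 + 30*(-4)) = 1/(21 - 120) = 1/(-99) = -1/99 ≈ -0.010101)
(F + f)² = (5 - 1/99)² = (494/99)² = 244036/9801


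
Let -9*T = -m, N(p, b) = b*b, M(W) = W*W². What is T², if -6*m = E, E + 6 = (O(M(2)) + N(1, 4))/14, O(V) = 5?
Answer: 1/144 ≈ 0.0069444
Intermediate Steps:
M(W) = W³
N(p, b) = b²
E = -9/2 (E = -6 + (5 + 4²)/14 = -6 + (5 + 16)*(1/14) = -6 + 21*(1/14) = -6 + 3/2 = -9/2 ≈ -4.5000)
m = ¾ (m = -⅙*(-9/2) = ¾ ≈ 0.75000)
T = 1/12 (T = -(-1)*3/(9*4) = -⅑*(-¾) = 1/12 ≈ 0.083333)
T² = (1/12)² = 1/144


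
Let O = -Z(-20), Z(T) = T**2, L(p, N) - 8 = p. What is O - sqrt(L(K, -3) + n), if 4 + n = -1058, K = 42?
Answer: -400 - 2*I*sqrt(253) ≈ -400.0 - 31.812*I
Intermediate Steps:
L(p, N) = 8 + p
n = -1062 (n = -4 - 1058 = -1062)
O = -400 (O = -1*(-20)**2 = -1*400 = -400)
O - sqrt(L(K, -3) + n) = -400 - sqrt((8 + 42) - 1062) = -400 - sqrt(50 - 1062) = -400 - sqrt(-1012) = -400 - 2*I*sqrt(253)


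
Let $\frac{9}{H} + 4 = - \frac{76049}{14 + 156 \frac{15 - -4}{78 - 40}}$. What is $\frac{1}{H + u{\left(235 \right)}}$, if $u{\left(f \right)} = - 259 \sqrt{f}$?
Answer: $\frac{63273276}{92054994946036531} - \frac{1512445493251 \sqrt{235}}{92054994946036531} \approx -0.00025186$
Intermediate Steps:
$H = - \frac{828}{76417}$ ($H = \frac{9}{-4 - \frac{76049}{14 + 156 \frac{15 - -4}{78 - 40}}} = \frac{9}{-4 - \frac{76049}{14 + 156 \frac{15 + 4}{38}}} = \frac{9}{-4 - \frac{76049}{14 + 156 \cdot 19 \cdot \frac{1}{38}}} = \frac{9}{-4 - \frac{76049}{14 + 156 \cdot \frac{1}{2}}} = \frac{9}{-4 - \frac{76049}{14 + 78}} = \frac{9}{-4 - \frac{76049}{92}} = \frac{9}{- \frac{76417}{92}} = 9 \left(- \frac{92}{76417}\right) = - \frac{828}{76417} \approx -0.010835$)
$\frac{1}{H + u{\left(235 \right)}} = \frac{1}{- \frac{828}{76417} - 259 \sqrt{235}}$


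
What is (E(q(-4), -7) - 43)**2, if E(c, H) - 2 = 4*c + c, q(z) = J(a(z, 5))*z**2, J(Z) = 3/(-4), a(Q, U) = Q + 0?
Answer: 10201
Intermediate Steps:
a(Q, U) = Q
J(Z) = -3/4 (J(Z) = 3*(-1/4) = -3/4)
q(z) = -3*z**2/4
E(c, H) = 2 + 5*c (E(c, H) = 2 + (4*c + c) = 2 + 5*c)
(E(q(-4), -7) - 43)**2 = ((2 + 5*(-3/4*(-4)**2)) - 43)**2 = ((2 + 5*(-3/4*16)) - 43)**2 = ((2 + 5*(-12)) - 43)**2 = ((2 - 60) - 43)**2 = (-58 - 43)**2 = (-101)**2 = 10201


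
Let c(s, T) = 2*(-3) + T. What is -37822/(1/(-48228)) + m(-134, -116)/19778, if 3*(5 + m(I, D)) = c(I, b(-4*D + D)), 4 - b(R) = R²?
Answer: 9839084358893/5394 ≈ 1.8241e+9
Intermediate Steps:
b(R) = 4 - R²
c(s, T) = -6 + T
m(I, D) = -17/3 - 3*D² (m(I, D) = -5 + (-6 + (4 - (-4*D + D)²))/3 = -5 + (-6 + (4 - (-3*D)²))/3 = -5 + (-6 + (4 - 9*D²))/3 = -5 + (-2 - 9*D²)/3 = -5 + (-⅔ - 3*D²) = -17/3 - 3*D²)
-37822/(1/(-48228)) + m(-134, -116)/19778 = -37822/(1/(-48228)) + (-17/3 - 3*(-116)²)/19778 = -37822/(-1/48228) + (-17/3 - 3*13456)*(1/19778) = -37822*(-48228) + (-17/3 - 40368)*(1/19778) = 1824079416 - 121121/3*1/19778 = 1824079416 - 11011/5394 = 9839084358893/5394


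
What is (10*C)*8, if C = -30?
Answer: -2400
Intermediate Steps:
(10*C)*8 = (10*(-30))*8 = -300*8 = -2400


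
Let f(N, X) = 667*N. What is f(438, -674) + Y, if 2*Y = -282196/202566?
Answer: 29589352769/101283 ≈ 2.9215e+5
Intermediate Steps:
Y = -70549/101283 (Y = (-282196/202566)/2 = (-282196*1/202566)/2 = (½)*(-141098/101283) = -70549/101283 ≈ -0.69655)
f(438, -674) + Y = 667*438 - 70549/101283 = 292146 - 70549/101283 = 29589352769/101283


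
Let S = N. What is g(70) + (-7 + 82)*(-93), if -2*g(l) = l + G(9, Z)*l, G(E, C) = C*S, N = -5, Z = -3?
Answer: -7535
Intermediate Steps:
S = -5
G(E, C) = -5*C (G(E, C) = C*(-5) = -5*C)
g(l) = -8*l (g(l) = -(l + (-5*(-3))*l)/2 = -(l + 15*l)/2 = -8*l)
g(70) + (-7 + 82)*(-93) = -8*70 + (-7 + 82)*(-93) = -560 + 75*(-93) = -560 - 6975 = -7535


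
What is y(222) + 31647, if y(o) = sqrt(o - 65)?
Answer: 31647 + sqrt(157) ≈ 31660.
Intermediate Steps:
y(o) = sqrt(-65 + o)
y(222) + 31647 = sqrt(-65 + 222) + 31647 = sqrt(157) + 31647 = 31647 + sqrt(157)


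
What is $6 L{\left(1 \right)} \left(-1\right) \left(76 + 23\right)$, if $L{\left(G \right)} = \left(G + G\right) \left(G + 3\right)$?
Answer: $-4752$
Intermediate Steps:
$L{\left(G \right)} = 2 G \left(3 + G\right)$
$6 L{\left(1 \right)} \left(-1\right) \left(76 + 23\right) = 6 \cdot 2 \cdot 1 \left(3 + 1\right) \left(-1\right) \left(76 + 23\right) = 6 \cdot 2 \cdot 1 \cdot 4 \left(-1\right) 99 = 6 \cdot 8 \left(-1\right) 99 = 48 \left(-1\right) 99 = \left(-48\right) 99 = -4752$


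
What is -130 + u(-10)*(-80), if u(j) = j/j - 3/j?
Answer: -234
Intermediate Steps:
u(j) = 1 - 3/j
-130 + u(-10)*(-80) = -130 + ((-3 - 10)/(-10))*(-80) = -130 - ⅒*(-13)*(-80) = -130 + (13/10)*(-80) = -130 - 104 = -234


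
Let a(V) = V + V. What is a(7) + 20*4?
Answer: 94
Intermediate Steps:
a(V) = 2*V
a(7) + 20*4 = 2*7 + 20*4 = 14 + 80 = 94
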